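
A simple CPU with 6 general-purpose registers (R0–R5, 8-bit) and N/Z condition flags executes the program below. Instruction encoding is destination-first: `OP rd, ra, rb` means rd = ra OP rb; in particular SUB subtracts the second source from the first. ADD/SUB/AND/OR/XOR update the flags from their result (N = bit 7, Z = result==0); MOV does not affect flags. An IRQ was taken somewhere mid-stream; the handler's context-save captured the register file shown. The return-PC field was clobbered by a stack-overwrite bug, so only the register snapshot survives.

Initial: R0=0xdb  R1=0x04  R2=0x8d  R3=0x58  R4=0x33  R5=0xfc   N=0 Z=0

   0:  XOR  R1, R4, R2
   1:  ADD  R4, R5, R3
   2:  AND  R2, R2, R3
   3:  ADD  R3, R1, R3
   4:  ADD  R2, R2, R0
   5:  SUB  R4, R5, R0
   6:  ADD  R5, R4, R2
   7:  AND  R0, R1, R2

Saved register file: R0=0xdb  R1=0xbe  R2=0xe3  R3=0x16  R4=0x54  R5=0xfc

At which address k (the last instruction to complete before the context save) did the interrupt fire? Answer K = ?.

K = 4

after  0: R0=0xdb R1=0xbe R2=0x8d R3=0x58 R4=0x33 R5=0xfc  N=1 Z=0
after  1: R0=0xdb R1=0xbe R2=0x8d R3=0x58 R4=0x54 R5=0xfc  N=0 Z=0
after  2: R0=0xdb R1=0xbe R2=0x08 R3=0x58 R4=0x54 R5=0xfc  N=0 Z=0
after  3: R0=0xdb R1=0xbe R2=0x08 R3=0x16 R4=0x54 R5=0xfc  N=0 Z=0
after  4: R0=0xdb R1=0xbe R2=0xe3 R3=0x16 R4=0x54 R5=0xfc  N=1 Z=0
-- IRQ taken; context saved, return-PC = 5 --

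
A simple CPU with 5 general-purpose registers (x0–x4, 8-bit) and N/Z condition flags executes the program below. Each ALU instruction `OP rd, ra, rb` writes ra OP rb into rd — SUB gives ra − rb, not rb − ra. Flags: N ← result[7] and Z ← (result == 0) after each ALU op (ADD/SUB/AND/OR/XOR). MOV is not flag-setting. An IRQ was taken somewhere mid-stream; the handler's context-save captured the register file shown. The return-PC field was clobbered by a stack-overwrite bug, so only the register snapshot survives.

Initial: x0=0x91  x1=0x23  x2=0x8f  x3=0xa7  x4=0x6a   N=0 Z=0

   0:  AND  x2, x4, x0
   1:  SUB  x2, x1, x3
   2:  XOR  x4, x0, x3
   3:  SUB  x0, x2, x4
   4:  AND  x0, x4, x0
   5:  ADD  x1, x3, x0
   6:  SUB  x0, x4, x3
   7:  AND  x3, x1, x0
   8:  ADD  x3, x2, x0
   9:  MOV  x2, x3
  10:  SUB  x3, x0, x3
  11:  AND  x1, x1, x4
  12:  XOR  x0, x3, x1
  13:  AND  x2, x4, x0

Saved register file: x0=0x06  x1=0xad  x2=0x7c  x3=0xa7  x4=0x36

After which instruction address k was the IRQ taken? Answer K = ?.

after  0: x0=0x91 x1=0x23 x2=0x00 x3=0xa7 x4=0x6a  N=0 Z=1
after  1: x0=0x91 x1=0x23 x2=0x7c x3=0xa7 x4=0x6a  N=0 Z=0
after  2: x0=0x91 x1=0x23 x2=0x7c x3=0xa7 x4=0x36  N=0 Z=0
after  3: x0=0x46 x1=0x23 x2=0x7c x3=0xa7 x4=0x36  N=0 Z=0
after  4: x0=0x06 x1=0x23 x2=0x7c x3=0xa7 x4=0x36  N=0 Z=0
after  5: x0=0x06 x1=0xad x2=0x7c x3=0xa7 x4=0x36  N=1 Z=0
-- IRQ taken; context saved, return-PC = 6 --

K = 5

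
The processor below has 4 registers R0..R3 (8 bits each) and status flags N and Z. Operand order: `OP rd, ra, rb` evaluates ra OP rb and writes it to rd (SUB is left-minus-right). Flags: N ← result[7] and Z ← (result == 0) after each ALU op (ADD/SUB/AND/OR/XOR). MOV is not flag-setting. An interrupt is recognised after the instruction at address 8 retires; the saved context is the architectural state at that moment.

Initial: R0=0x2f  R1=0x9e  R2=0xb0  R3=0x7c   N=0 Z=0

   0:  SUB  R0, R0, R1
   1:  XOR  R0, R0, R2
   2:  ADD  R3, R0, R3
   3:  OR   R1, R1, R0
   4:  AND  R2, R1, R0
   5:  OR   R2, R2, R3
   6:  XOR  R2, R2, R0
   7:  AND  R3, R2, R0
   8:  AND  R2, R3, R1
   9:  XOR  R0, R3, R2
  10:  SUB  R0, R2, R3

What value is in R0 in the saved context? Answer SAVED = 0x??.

SAVED = 0x21

after  0: R0=0x91 R1=0x9e R2=0xb0 R3=0x7c  N=1 Z=0
after  1: R0=0x21 R1=0x9e R2=0xb0 R3=0x7c  N=0 Z=0
after  2: R0=0x21 R1=0x9e R2=0xb0 R3=0x9d  N=1 Z=0
after  3: R0=0x21 R1=0xbf R2=0xb0 R3=0x9d  N=1 Z=0
after  4: R0=0x21 R1=0xbf R2=0x21 R3=0x9d  N=0 Z=0
after  5: R0=0x21 R1=0xbf R2=0xbd R3=0x9d  N=1 Z=0
after  6: R0=0x21 R1=0xbf R2=0x9c R3=0x9d  N=1 Z=0
after  7: R0=0x21 R1=0xbf R2=0x9c R3=0x00  N=0 Z=1
after  8: R0=0x21 R1=0xbf R2=0x00 R3=0x00  N=0 Z=1
-- IRQ taken; context saved, return-PC = 9 --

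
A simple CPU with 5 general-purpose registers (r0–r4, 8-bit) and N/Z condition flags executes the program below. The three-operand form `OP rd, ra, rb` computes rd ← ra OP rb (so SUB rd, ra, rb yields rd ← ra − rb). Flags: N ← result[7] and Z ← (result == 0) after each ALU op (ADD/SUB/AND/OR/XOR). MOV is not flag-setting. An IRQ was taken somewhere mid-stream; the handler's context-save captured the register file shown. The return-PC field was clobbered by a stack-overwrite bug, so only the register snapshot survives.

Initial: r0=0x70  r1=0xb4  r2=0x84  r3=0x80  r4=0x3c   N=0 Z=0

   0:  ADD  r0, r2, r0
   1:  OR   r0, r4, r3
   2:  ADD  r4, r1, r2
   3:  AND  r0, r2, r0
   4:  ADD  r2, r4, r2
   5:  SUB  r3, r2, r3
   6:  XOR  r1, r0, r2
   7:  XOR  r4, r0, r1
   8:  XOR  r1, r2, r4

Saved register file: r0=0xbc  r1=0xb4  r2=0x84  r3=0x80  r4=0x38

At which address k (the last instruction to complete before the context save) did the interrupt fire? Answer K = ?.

K = 2

after  0: r0=0xf4 r1=0xb4 r2=0x84 r3=0x80 r4=0x3c  N=1 Z=0
after  1: r0=0xbc r1=0xb4 r2=0x84 r3=0x80 r4=0x3c  N=1 Z=0
after  2: r0=0xbc r1=0xb4 r2=0x84 r3=0x80 r4=0x38  N=0 Z=0
-- IRQ taken; context saved, return-PC = 3 --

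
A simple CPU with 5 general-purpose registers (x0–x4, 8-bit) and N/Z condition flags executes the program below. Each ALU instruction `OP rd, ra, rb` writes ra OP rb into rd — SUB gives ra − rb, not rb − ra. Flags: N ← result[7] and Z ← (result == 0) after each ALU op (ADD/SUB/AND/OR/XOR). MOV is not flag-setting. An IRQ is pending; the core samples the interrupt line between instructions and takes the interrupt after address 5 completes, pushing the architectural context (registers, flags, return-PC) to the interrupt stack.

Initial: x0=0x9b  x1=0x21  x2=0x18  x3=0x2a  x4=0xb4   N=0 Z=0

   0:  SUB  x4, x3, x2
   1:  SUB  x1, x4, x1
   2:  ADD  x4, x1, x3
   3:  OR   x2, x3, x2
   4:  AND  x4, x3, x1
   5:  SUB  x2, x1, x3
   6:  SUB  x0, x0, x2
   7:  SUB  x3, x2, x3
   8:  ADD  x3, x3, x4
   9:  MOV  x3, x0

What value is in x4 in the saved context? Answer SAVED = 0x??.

SAVED = 0x20

after  0: x0=0x9b x1=0x21 x2=0x18 x3=0x2a x4=0x12  N=0 Z=0
after  1: x0=0x9b x1=0xf1 x2=0x18 x3=0x2a x4=0x12  N=1 Z=0
after  2: x0=0x9b x1=0xf1 x2=0x18 x3=0x2a x4=0x1b  N=0 Z=0
after  3: x0=0x9b x1=0xf1 x2=0x3a x3=0x2a x4=0x1b  N=0 Z=0
after  4: x0=0x9b x1=0xf1 x2=0x3a x3=0x2a x4=0x20  N=0 Z=0
after  5: x0=0x9b x1=0xf1 x2=0xc7 x3=0x2a x4=0x20  N=1 Z=0
-- IRQ taken; context saved, return-PC = 6 --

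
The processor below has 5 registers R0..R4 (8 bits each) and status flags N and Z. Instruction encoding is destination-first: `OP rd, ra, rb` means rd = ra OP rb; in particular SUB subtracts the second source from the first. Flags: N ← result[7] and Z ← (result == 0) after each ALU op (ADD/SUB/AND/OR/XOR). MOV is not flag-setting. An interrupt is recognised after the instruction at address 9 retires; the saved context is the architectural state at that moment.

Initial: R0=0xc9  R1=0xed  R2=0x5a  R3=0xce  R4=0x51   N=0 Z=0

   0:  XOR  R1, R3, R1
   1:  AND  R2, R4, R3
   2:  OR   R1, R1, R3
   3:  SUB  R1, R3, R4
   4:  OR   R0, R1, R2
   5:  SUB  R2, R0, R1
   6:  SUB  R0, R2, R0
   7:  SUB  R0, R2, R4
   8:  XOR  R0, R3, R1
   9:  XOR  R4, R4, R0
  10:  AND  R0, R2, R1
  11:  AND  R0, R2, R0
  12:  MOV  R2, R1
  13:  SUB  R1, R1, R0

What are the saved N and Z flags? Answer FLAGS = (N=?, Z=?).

after  0: R0=0xc9 R1=0x23 R2=0x5a R3=0xce R4=0x51  N=0 Z=0
after  1: R0=0xc9 R1=0x23 R2=0x40 R3=0xce R4=0x51  N=0 Z=0
after  2: R0=0xc9 R1=0xef R2=0x40 R3=0xce R4=0x51  N=1 Z=0
after  3: R0=0xc9 R1=0x7d R2=0x40 R3=0xce R4=0x51  N=0 Z=0
after  4: R0=0x7d R1=0x7d R2=0x40 R3=0xce R4=0x51  N=0 Z=0
after  5: R0=0x7d R1=0x7d R2=0x00 R3=0xce R4=0x51  N=0 Z=1
after  6: R0=0x83 R1=0x7d R2=0x00 R3=0xce R4=0x51  N=1 Z=0
after  7: R0=0xaf R1=0x7d R2=0x00 R3=0xce R4=0x51  N=1 Z=0
after  8: R0=0xb3 R1=0x7d R2=0x00 R3=0xce R4=0x51  N=1 Z=0
after  9: R0=0xb3 R1=0x7d R2=0x00 R3=0xce R4=0xe2  N=1 Z=0
-- IRQ taken; context saved, return-PC = 10 --

FLAGS = (N=1, Z=0)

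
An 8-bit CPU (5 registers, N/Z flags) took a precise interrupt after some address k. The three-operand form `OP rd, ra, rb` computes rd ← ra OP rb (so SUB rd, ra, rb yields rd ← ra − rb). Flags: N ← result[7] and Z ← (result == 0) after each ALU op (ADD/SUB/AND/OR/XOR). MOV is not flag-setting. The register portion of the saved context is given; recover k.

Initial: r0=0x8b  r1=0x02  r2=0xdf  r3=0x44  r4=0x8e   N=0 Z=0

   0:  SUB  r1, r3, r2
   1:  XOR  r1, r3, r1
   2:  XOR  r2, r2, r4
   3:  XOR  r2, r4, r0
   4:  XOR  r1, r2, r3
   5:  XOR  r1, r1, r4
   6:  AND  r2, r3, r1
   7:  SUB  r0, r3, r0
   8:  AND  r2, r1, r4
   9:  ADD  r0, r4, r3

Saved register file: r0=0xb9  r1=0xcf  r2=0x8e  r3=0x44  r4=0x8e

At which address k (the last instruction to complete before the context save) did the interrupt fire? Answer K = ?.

K = 8

after  0: r0=0x8b r1=0x65 r2=0xdf r3=0x44 r4=0x8e  N=0 Z=0
after  1: r0=0x8b r1=0x21 r2=0xdf r3=0x44 r4=0x8e  N=0 Z=0
after  2: r0=0x8b r1=0x21 r2=0x51 r3=0x44 r4=0x8e  N=0 Z=0
after  3: r0=0x8b r1=0x21 r2=0x05 r3=0x44 r4=0x8e  N=0 Z=0
after  4: r0=0x8b r1=0x41 r2=0x05 r3=0x44 r4=0x8e  N=0 Z=0
after  5: r0=0x8b r1=0xcf r2=0x05 r3=0x44 r4=0x8e  N=1 Z=0
after  6: r0=0x8b r1=0xcf r2=0x44 r3=0x44 r4=0x8e  N=0 Z=0
after  7: r0=0xb9 r1=0xcf r2=0x44 r3=0x44 r4=0x8e  N=1 Z=0
after  8: r0=0xb9 r1=0xcf r2=0x8e r3=0x44 r4=0x8e  N=1 Z=0
-- IRQ taken; context saved, return-PC = 9 --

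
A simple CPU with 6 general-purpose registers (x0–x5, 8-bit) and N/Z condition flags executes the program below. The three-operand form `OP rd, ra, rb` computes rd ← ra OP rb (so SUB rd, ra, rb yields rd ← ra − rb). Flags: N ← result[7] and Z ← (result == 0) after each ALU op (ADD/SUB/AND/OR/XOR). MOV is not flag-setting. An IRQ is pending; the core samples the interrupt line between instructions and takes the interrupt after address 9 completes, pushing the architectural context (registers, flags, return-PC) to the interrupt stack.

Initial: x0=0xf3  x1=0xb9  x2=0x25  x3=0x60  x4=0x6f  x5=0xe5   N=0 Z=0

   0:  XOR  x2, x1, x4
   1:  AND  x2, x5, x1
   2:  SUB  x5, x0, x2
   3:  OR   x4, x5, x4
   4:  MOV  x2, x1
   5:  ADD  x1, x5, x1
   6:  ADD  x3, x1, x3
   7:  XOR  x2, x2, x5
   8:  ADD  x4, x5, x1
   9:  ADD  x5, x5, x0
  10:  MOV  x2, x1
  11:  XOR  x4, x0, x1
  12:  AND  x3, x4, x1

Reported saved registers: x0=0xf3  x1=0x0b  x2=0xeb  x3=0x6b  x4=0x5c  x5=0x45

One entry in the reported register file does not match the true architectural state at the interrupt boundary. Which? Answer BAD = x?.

BAD = x4

after  0: x0=0xf3 x1=0xb9 x2=0xd6 x3=0x60 x4=0x6f x5=0xe5  N=1 Z=0
after  1: x0=0xf3 x1=0xb9 x2=0xa1 x3=0x60 x4=0x6f x5=0xe5  N=1 Z=0
after  2: x0=0xf3 x1=0xb9 x2=0xa1 x3=0x60 x4=0x6f x5=0x52  N=0 Z=0
after  3: x0=0xf3 x1=0xb9 x2=0xa1 x3=0x60 x4=0x7f x5=0x52  N=0 Z=0
after  4: x0=0xf3 x1=0xb9 x2=0xb9 x3=0x60 x4=0x7f x5=0x52  N=0 Z=0
after  5: x0=0xf3 x1=0x0b x2=0xb9 x3=0x60 x4=0x7f x5=0x52  N=0 Z=0
after  6: x0=0xf3 x1=0x0b x2=0xb9 x3=0x6b x4=0x7f x5=0x52  N=0 Z=0
after  7: x0=0xf3 x1=0x0b x2=0xeb x3=0x6b x4=0x7f x5=0x52  N=1 Z=0
after  8: x0=0xf3 x1=0x0b x2=0xeb x3=0x6b x4=0x5d x5=0x52  N=0 Z=0
after  9: x0=0xf3 x1=0x0b x2=0xeb x3=0x6b x4=0x5d x5=0x45  N=0 Z=0
-- IRQ taken; context saved, return-PC = 10 --
mismatch: x4: reported 0x5c vs actual 0x5d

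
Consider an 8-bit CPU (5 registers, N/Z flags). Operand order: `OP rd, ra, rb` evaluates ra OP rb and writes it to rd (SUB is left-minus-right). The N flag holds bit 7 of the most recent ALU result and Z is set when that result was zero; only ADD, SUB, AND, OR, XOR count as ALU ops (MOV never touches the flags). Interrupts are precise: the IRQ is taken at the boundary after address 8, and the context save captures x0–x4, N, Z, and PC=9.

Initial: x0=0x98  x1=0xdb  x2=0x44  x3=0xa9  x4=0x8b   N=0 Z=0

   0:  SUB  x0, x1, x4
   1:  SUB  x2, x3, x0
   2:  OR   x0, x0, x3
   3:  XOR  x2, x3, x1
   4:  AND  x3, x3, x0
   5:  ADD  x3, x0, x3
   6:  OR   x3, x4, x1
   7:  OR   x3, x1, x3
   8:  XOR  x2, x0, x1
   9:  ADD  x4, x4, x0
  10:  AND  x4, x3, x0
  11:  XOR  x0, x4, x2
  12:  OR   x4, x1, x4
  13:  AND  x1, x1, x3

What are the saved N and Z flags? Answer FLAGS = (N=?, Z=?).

FLAGS = (N=0, Z=0)

after  0: x0=0x50 x1=0xdb x2=0x44 x3=0xa9 x4=0x8b  N=0 Z=0
after  1: x0=0x50 x1=0xdb x2=0x59 x3=0xa9 x4=0x8b  N=0 Z=0
after  2: x0=0xf9 x1=0xdb x2=0x59 x3=0xa9 x4=0x8b  N=1 Z=0
after  3: x0=0xf9 x1=0xdb x2=0x72 x3=0xa9 x4=0x8b  N=0 Z=0
after  4: x0=0xf9 x1=0xdb x2=0x72 x3=0xa9 x4=0x8b  N=1 Z=0
after  5: x0=0xf9 x1=0xdb x2=0x72 x3=0xa2 x4=0x8b  N=1 Z=0
after  6: x0=0xf9 x1=0xdb x2=0x72 x3=0xdb x4=0x8b  N=1 Z=0
after  7: x0=0xf9 x1=0xdb x2=0x72 x3=0xdb x4=0x8b  N=1 Z=0
after  8: x0=0xf9 x1=0xdb x2=0x22 x3=0xdb x4=0x8b  N=0 Z=0
-- IRQ taken; context saved, return-PC = 9 --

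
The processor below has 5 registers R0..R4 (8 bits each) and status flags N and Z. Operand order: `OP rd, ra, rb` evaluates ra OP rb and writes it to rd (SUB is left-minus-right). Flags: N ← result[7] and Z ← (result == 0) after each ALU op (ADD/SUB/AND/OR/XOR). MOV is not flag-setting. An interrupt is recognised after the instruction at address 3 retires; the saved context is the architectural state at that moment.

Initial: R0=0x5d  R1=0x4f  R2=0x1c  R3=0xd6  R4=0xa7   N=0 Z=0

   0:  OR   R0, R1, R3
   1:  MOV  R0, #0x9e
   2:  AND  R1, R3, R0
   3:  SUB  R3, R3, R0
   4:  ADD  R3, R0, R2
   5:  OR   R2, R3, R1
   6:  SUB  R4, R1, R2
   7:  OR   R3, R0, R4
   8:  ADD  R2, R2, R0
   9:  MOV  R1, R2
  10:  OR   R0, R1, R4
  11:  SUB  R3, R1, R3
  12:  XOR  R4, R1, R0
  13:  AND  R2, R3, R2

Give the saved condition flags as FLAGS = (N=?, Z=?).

after  0: R0=0xdf R1=0x4f R2=0x1c R3=0xd6 R4=0xa7  N=1 Z=0
after  1: R0=0x9e R1=0x4f R2=0x1c R3=0xd6 R4=0xa7  N=1 Z=0
after  2: R0=0x9e R1=0x96 R2=0x1c R3=0xd6 R4=0xa7  N=1 Z=0
after  3: R0=0x9e R1=0x96 R2=0x1c R3=0x38 R4=0xa7  N=0 Z=0
-- IRQ taken; context saved, return-PC = 4 --

FLAGS = (N=0, Z=0)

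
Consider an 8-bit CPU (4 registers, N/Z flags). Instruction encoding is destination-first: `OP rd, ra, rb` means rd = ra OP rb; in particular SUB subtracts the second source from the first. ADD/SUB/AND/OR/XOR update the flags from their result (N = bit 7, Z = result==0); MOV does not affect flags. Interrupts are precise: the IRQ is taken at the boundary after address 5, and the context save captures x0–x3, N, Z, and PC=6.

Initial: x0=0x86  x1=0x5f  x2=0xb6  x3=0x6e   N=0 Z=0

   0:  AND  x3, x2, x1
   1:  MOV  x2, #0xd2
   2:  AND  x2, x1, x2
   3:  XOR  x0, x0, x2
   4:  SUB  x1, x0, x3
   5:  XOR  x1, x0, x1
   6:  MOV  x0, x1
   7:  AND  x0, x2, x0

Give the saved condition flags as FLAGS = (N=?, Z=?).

FLAGS = (N=0, Z=0)

after  0: x0=0x86 x1=0x5f x2=0xb6 x3=0x16  N=0 Z=0
after  1: x0=0x86 x1=0x5f x2=0xd2 x3=0x16  N=0 Z=0
after  2: x0=0x86 x1=0x5f x2=0x52 x3=0x16  N=0 Z=0
after  3: x0=0xd4 x1=0x5f x2=0x52 x3=0x16  N=1 Z=0
after  4: x0=0xd4 x1=0xbe x2=0x52 x3=0x16  N=1 Z=0
after  5: x0=0xd4 x1=0x6a x2=0x52 x3=0x16  N=0 Z=0
-- IRQ taken; context saved, return-PC = 6 --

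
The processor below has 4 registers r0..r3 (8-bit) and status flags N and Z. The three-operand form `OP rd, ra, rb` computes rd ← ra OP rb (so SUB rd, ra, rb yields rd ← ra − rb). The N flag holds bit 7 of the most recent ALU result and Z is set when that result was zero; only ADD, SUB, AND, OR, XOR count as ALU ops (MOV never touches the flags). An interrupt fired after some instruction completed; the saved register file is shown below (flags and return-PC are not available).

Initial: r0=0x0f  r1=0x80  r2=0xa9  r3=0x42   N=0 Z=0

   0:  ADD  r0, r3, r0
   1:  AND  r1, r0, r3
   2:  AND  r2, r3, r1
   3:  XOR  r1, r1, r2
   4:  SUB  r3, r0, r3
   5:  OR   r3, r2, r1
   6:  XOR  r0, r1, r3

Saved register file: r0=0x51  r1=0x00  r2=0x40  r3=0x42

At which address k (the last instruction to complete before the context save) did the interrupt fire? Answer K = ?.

after  0: r0=0x51 r1=0x80 r2=0xa9 r3=0x42  N=0 Z=0
after  1: r0=0x51 r1=0x40 r2=0xa9 r3=0x42  N=0 Z=0
after  2: r0=0x51 r1=0x40 r2=0x40 r3=0x42  N=0 Z=0
after  3: r0=0x51 r1=0x00 r2=0x40 r3=0x42  N=0 Z=1
-- IRQ taken; context saved, return-PC = 4 --

K = 3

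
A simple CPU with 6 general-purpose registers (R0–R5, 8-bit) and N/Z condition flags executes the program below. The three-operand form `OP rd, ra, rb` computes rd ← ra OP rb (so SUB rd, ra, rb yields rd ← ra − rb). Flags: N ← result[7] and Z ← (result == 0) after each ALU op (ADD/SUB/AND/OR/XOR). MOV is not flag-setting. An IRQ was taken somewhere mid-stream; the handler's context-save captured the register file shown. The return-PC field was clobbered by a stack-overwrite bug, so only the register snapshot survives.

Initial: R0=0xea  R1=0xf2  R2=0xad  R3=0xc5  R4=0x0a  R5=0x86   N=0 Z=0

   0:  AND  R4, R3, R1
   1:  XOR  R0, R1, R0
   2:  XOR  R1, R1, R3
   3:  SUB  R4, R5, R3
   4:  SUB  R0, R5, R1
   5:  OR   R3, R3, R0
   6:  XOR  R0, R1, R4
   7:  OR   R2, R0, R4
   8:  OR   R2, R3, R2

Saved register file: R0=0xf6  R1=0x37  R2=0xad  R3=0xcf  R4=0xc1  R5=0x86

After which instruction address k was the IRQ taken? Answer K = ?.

after  0: R0=0xea R1=0xf2 R2=0xad R3=0xc5 R4=0xc0 R5=0x86  N=1 Z=0
after  1: R0=0x18 R1=0xf2 R2=0xad R3=0xc5 R4=0xc0 R5=0x86  N=0 Z=0
after  2: R0=0x18 R1=0x37 R2=0xad R3=0xc5 R4=0xc0 R5=0x86  N=0 Z=0
after  3: R0=0x18 R1=0x37 R2=0xad R3=0xc5 R4=0xc1 R5=0x86  N=1 Z=0
after  4: R0=0x4f R1=0x37 R2=0xad R3=0xc5 R4=0xc1 R5=0x86  N=0 Z=0
after  5: R0=0x4f R1=0x37 R2=0xad R3=0xcf R4=0xc1 R5=0x86  N=1 Z=0
after  6: R0=0xf6 R1=0x37 R2=0xad R3=0xcf R4=0xc1 R5=0x86  N=1 Z=0
-- IRQ taken; context saved, return-PC = 7 --

K = 6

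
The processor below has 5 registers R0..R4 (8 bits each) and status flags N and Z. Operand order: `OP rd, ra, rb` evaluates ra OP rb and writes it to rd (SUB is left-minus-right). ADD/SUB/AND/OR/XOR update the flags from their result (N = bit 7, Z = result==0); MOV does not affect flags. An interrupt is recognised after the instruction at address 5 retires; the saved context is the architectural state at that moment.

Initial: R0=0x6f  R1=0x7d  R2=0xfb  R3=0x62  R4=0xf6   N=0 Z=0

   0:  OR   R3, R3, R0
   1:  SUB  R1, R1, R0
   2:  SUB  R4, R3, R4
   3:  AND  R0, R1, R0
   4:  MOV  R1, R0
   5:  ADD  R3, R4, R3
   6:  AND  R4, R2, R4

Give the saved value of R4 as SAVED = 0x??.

SAVED = 0x79

after  0: R0=0x6f R1=0x7d R2=0xfb R3=0x6f R4=0xf6  N=0 Z=0
after  1: R0=0x6f R1=0x0e R2=0xfb R3=0x6f R4=0xf6  N=0 Z=0
after  2: R0=0x6f R1=0x0e R2=0xfb R3=0x6f R4=0x79  N=0 Z=0
after  3: R0=0x0e R1=0x0e R2=0xfb R3=0x6f R4=0x79  N=0 Z=0
after  4: R0=0x0e R1=0x0e R2=0xfb R3=0x6f R4=0x79  N=0 Z=0
after  5: R0=0x0e R1=0x0e R2=0xfb R3=0xe8 R4=0x79  N=1 Z=0
-- IRQ taken; context saved, return-PC = 6 --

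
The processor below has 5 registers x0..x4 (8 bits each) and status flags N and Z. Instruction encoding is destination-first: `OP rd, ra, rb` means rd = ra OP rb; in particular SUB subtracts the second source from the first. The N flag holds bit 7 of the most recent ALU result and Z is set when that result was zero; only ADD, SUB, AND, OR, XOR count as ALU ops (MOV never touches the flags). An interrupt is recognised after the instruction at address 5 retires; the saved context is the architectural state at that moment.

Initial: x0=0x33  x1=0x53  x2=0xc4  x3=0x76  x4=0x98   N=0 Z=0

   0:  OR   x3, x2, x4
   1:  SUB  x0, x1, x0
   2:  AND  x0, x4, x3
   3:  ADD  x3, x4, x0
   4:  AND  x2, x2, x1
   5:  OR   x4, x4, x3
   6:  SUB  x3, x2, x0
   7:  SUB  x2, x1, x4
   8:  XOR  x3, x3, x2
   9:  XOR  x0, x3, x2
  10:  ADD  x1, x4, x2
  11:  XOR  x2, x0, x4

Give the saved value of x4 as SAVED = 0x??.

SAVED = 0xb8

after  0: x0=0x33 x1=0x53 x2=0xc4 x3=0xdc x4=0x98  N=1 Z=0
after  1: x0=0x20 x1=0x53 x2=0xc4 x3=0xdc x4=0x98  N=0 Z=0
after  2: x0=0x98 x1=0x53 x2=0xc4 x3=0xdc x4=0x98  N=1 Z=0
after  3: x0=0x98 x1=0x53 x2=0xc4 x3=0x30 x4=0x98  N=0 Z=0
after  4: x0=0x98 x1=0x53 x2=0x40 x3=0x30 x4=0x98  N=0 Z=0
after  5: x0=0x98 x1=0x53 x2=0x40 x3=0x30 x4=0xb8  N=1 Z=0
-- IRQ taken; context saved, return-PC = 6 --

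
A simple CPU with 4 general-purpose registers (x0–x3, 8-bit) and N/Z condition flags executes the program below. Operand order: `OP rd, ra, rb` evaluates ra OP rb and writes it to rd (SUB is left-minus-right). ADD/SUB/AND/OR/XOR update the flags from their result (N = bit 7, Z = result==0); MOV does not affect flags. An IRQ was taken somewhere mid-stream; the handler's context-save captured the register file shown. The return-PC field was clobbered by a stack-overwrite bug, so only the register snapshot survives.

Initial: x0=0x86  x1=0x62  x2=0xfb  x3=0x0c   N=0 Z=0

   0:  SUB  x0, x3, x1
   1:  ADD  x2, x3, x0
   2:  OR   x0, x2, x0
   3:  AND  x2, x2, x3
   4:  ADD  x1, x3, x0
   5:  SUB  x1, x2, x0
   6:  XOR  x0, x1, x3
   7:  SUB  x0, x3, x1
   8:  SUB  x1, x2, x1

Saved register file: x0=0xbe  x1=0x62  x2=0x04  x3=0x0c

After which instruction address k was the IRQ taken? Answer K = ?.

K = 3

after  0: x0=0xaa x1=0x62 x2=0xfb x3=0x0c  N=1 Z=0
after  1: x0=0xaa x1=0x62 x2=0xb6 x3=0x0c  N=1 Z=0
after  2: x0=0xbe x1=0x62 x2=0xb6 x3=0x0c  N=1 Z=0
after  3: x0=0xbe x1=0x62 x2=0x04 x3=0x0c  N=0 Z=0
-- IRQ taken; context saved, return-PC = 4 --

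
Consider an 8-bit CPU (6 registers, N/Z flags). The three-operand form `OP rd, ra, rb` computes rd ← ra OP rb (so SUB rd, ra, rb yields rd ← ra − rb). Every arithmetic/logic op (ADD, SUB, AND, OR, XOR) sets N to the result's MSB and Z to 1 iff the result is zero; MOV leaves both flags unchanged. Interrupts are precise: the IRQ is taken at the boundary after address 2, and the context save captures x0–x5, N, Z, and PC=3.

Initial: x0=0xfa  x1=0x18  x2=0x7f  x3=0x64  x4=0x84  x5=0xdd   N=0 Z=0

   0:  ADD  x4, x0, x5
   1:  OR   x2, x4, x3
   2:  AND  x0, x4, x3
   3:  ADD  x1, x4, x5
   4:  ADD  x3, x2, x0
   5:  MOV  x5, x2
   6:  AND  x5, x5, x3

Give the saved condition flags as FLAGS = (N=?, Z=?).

after  0: x0=0xfa x1=0x18 x2=0x7f x3=0x64 x4=0xd7 x5=0xdd  N=1 Z=0
after  1: x0=0xfa x1=0x18 x2=0xf7 x3=0x64 x4=0xd7 x5=0xdd  N=1 Z=0
after  2: x0=0x44 x1=0x18 x2=0xf7 x3=0x64 x4=0xd7 x5=0xdd  N=0 Z=0
-- IRQ taken; context saved, return-PC = 3 --

FLAGS = (N=0, Z=0)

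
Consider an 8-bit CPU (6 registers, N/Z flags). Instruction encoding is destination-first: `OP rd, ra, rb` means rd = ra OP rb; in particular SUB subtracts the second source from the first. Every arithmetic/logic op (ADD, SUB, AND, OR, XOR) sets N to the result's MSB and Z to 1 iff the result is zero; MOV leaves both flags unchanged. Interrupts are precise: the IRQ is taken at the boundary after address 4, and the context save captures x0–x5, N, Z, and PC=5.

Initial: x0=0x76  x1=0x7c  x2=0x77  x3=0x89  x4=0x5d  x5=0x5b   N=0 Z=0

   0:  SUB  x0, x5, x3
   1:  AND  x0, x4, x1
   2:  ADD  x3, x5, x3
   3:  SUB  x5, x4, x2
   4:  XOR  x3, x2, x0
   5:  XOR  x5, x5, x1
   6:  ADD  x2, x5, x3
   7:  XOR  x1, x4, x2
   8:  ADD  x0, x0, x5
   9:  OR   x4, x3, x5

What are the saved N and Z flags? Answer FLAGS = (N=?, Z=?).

FLAGS = (N=0, Z=0)

after  0: x0=0xd2 x1=0x7c x2=0x77 x3=0x89 x4=0x5d x5=0x5b  N=1 Z=0
after  1: x0=0x5c x1=0x7c x2=0x77 x3=0x89 x4=0x5d x5=0x5b  N=0 Z=0
after  2: x0=0x5c x1=0x7c x2=0x77 x3=0xe4 x4=0x5d x5=0x5b  N=1 Z=0
after  3: x0=0x5c x1=0x7c x2=0x77 x3=0xe4 x4=0x5d x5=0xe6  N=1 Z=0
after  4: x0=0x5c x1=0x7c x2=0x77 x3=0x2b x4=0x5d x5=0xe6  N=0 Z=0
-- IRQ taken; context saved, return-PC = 5 --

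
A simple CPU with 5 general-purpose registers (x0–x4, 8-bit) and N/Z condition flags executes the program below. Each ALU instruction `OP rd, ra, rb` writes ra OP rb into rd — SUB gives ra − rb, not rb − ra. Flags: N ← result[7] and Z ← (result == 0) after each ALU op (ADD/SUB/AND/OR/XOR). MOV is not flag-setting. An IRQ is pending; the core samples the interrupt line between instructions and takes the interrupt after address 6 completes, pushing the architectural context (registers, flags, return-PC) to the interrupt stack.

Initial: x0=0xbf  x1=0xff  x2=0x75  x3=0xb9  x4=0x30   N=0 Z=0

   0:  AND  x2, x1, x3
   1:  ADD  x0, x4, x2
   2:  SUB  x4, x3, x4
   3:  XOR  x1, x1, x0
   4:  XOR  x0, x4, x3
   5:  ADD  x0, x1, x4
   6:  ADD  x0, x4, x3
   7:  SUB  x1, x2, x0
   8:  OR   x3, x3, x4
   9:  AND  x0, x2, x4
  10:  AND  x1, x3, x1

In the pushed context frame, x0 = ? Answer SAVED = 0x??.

after  0: x0=0xbf x1=0xff x2=0xb9 x3=0xb9 x4=0x30  N=1 Z=0
after  1: x0=0xe9 x1=0xff x2=0xb9 x3=0xb9 x4=0x30  N=1 Z=0
after  2: x0=0xe9 x1=0xff x2=0xb9 x3=0xb9 x4=0x89  N=1 Z=0
after  3: x0=0xe9 x1=0x16 x2=0xb9 x3=0xb9 x4=0x89  N=0 Z=0
after  4: x0=0x30 x1=0x16 x2=0xb9 x3=0xb9 x4=0x89  N=0 Z=0
after  5: x0=0x9f x1=0x16 x2=0xb9 x3=0xb9 x4=0x89  N=1 Z=0
after  6: x0=0x42 x1=0x16 x2=0xb9 x3=0xb9 x4=0x89  N=0 Z=0
-- IRQ taken; context saved, return-PC = 7 --

SAVED = 0x42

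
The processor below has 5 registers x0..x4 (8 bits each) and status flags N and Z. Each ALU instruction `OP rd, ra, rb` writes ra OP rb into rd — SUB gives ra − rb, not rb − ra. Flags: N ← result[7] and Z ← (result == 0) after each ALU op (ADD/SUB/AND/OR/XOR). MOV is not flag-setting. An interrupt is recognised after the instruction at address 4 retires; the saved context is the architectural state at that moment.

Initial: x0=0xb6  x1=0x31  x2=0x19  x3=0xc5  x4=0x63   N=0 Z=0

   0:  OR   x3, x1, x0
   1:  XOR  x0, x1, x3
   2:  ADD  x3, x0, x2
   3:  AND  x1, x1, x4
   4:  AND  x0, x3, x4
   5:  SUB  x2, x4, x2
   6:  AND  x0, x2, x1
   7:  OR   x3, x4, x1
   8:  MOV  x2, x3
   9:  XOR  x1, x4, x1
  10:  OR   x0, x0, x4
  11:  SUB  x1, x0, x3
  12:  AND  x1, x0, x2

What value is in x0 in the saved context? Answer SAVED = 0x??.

SAVED = 0x03

after  0: x0=0xb6 x1=0x31 x2=0x19 x3=0xb7 x4=0x63  N=1 Z=0
after  1: x0=0x86 x1=0x31 x2=0x19 x3=0xb7 x4=0x63  N=1 Z=0
after  2: x0=0x86 x1=0x31 x2=0x19 x3=0x9f x4=0x63  N=1 Z=0
after  3: x0=0x86 x1=0x21 x2=0x19 x3=0x9f x4=0x63  N=0 Z=0
after  4: x0=0x03 x1=0x21 x2=0x19 x3=0x9f x4=0x63  N=0 Z=0
-- IRQ taken; context saved, return-PC = 5 --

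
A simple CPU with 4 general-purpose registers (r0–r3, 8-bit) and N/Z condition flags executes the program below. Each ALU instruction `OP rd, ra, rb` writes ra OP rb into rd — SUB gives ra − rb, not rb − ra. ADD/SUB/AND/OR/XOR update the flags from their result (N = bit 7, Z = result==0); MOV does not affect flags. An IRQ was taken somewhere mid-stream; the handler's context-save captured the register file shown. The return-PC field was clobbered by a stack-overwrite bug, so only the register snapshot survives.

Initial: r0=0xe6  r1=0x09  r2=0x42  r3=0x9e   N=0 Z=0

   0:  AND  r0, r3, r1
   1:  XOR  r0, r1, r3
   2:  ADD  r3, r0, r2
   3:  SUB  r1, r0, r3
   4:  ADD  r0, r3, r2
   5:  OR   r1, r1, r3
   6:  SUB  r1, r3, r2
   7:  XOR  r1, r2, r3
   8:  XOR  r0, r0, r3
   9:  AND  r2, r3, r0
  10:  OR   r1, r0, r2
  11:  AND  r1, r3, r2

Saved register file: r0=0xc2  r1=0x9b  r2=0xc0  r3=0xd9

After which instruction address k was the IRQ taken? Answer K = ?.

after  0: r0=0x08 r1=0x09 r2=0x42 r3=0x9e  N=0 Z=0
after  1: r0=0x97 r1=0x09 r2=0x42 r3=0x9e  N=1 Z=0
after  2: r0=0x97 r1=0x09 r2=0x42 r3=0xd9  N=1 Z=0
after  3: r0=0x97 r1=0xbe r2=0x42 r3=0xd9  N=1 Z=0
after  4: r0=0x1b r1=0xbe r2=0x42 r3=0xd9  N=0 Z=0
after  5: r0=0x1b r1=0xff r2=0x42 r3=0xd9  N=1 Z=0
after  6: r0=0x1b r1=0x97 r2=0x42 r3=0xd9  N=1 Z=0
after  7: r0=0x1b r1=0x9b r2=0x42 r3=0xd9  N=1 Z=0
after  8: r0=0xc2 r1=0x9b r2=0x42 r3=0xd9  N=1 Z=0
after  9: r0=0xc2 r1=0x9b r2=0xc0 r3=0xd9  N=1 Z=0
-- IRQ taken; context saved, return-PC = 10 --

K = 9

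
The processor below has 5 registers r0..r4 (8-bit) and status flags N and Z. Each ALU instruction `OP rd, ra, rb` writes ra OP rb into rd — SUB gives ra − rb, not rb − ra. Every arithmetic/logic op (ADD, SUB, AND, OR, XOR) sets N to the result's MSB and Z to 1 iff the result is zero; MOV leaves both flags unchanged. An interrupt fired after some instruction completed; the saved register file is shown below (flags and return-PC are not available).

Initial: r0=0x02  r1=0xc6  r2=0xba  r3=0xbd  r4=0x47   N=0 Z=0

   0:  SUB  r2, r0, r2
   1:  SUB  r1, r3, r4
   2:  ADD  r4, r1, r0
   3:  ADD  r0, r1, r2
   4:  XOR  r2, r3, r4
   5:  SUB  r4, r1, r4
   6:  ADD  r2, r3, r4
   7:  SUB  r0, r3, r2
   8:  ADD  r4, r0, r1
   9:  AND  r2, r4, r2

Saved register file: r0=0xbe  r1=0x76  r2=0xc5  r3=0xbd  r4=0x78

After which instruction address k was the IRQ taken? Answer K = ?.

after  0: r0=0x02 r1=0xc6 r2=0x48 r3=0xbd r4=0x47  N=0 Z=0
after  1: r0=0x02 r1=0x76 r2=0x48 r3=0xbd r4=0x47  N=0 Z=0
after  2: r0=0x02 r1=0x76 r2=0x48 r3=0xbd r4=0x78  N=0 Z=0
after  3: r0=0xbe r1=0x76 r2=0x48 r3=0xbd r4=0x78  N=1 Z=0
after  4: r0=0xbe r1=0x76 r2=0xc5 r3=0xbd r4=0x78  N=1 Z=0
-- IRQ taken; context saved, return-PC = 5 --

K = 4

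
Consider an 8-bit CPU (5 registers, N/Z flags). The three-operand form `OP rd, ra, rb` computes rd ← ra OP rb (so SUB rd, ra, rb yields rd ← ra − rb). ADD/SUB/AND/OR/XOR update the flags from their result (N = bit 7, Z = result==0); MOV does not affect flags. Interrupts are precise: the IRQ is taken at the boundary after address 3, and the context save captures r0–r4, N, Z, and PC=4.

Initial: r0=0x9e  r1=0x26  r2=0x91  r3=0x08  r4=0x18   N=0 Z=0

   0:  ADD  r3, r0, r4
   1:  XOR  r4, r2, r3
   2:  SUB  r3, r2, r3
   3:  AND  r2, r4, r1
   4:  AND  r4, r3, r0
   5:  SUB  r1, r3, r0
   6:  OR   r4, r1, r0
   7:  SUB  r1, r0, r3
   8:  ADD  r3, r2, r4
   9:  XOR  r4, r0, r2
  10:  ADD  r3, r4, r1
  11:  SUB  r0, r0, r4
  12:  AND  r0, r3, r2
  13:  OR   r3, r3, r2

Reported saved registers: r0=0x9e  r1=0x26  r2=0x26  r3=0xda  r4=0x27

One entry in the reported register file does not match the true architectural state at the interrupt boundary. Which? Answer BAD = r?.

after  0: r0=0x9e r1=0x26 r2=0x91 r3=0xb6 r4=0x18  N=1 Z=0
after  1: r0=0x9e r1=0x26 r2=0x91 r3=0xb6 r4=0x27  N=0 Z=0
after  2: r0=0x9e r1=0x26 r2=0x91 r3=0xdb r4=0x27  N=1 Z=0
after  3: r0=0x9e r1=0x26 r2=0x26 r3=0xdb r4=0x27  N=0 Z=0
-- IRQ taken; context saved, return-PC = 4 --
mismatch: r3: reported 0xda vs actual 0xdb

BAD = r3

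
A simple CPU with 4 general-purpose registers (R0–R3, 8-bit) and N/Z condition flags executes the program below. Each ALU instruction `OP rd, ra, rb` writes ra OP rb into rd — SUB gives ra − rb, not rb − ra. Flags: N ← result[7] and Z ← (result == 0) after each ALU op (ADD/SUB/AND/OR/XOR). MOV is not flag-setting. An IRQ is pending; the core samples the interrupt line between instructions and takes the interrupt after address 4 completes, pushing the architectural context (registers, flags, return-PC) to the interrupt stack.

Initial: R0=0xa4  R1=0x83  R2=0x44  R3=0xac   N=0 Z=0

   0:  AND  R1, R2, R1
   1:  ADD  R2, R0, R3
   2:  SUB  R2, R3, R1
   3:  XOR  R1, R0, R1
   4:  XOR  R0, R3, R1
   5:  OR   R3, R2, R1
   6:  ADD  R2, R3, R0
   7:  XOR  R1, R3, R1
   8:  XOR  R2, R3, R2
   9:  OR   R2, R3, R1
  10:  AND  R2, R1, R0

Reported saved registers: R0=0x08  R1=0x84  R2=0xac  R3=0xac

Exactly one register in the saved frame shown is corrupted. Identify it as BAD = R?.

BAD = R1

after  0: R0=0xa4 R1=0x00 R2=0x44 R3=0xac  N=0 Z=1
after  1: R0=0xa4 R1=0x00 R2=0x50 R3=0xac  N=0 Z=0
after  2: R0=0xa4 R1=0x00 R2=0xac R3=0xac  N=1 Z=0
after  3: R0=0xa4 R1=0xa4 R2=0xac R3=0xac  N=1 Z=0
after  4: R0=0x08 R1=0xa4 R2=0xac R3=0xac  N=0 Z=0
-- IRQ taken; context saved, return-PC = 5 --
mismatch: R1: reported 0x84 vs actual 0xa4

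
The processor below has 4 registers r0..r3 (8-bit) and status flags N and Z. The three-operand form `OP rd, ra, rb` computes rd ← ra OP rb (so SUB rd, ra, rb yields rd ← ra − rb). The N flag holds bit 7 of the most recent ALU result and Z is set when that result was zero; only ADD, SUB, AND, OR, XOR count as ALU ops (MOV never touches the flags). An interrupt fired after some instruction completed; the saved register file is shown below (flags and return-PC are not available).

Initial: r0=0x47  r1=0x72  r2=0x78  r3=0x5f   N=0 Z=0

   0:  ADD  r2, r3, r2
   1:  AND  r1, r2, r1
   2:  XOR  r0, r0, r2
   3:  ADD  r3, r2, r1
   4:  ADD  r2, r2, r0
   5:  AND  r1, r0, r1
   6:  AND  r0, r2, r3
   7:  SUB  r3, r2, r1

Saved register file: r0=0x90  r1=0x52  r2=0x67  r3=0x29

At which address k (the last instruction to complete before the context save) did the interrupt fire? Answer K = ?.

after  0: r0=0x47 r1=0x72 r2=0xd7 r3=0x5f  N=1 Z=0
after  1: r0=0x47 r1=0x52 r2=0xd7 r3=0x5f  N=0 Z=0
after  2: r0=0x90 r1=0x52 r2=0xd7 r3=0x5f  N=1 Z=0
after  3: r0=0x90 r1=0x52 r2=0xd7 r3=0x29  N=0 Z=0
after  4: r0=0x90 r1=0x52 r2=0x67 r3=0x29  N=0 Z=0
-- IRQ taken; context saved, return-PC = 5 --

K = 4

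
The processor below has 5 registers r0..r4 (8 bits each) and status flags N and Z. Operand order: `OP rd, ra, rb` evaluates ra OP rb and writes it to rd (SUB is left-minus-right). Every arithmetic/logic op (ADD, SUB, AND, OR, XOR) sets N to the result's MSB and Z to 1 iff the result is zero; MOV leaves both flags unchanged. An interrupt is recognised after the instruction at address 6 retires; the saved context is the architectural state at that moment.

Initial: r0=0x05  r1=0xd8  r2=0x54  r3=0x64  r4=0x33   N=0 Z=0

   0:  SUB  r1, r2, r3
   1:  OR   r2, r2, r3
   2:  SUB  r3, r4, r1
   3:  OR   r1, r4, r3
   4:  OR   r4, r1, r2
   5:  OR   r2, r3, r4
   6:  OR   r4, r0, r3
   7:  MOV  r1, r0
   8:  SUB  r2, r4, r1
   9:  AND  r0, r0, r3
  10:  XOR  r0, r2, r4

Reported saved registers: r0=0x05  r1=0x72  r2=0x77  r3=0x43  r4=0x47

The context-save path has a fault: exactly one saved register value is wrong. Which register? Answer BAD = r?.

BAD = r1

after  0: r0=0x05 r1=0xf0 r2=0x54 r3=0x64 r4=0x33  N=1 Z=0
after  1: r0=0x05 r1=0xf0 r2=0x74 r3=0x64 r4=0x33  N=0 Z=0
after  2: r0=0x05 r1=0xf0 r2=0x74 r3=0x43 r4=0x33  N=0 Z=0
after  3: r0=0x05 r1=0x73 r2=0x74 r3=0x43 r4=0x33  N=0 Z=0
after  4: r0=0x05 r1=0x73 r2=0x74 r3=0x43 r4=0x77  N=0 Z=0
after  5: r0=0x05 r1=0x73 r2=0x77 r3=0x43 r4=0x77  N=0 Z=0
after  6: r0=0x05 r1=0x73 r2=0x77 r3=0x43 r4=0x47  N=0 Z=0
-- IRQ taken; context saved, return-PC = 7 --
mismatch: r1: reported 0x72 vs actual 0x73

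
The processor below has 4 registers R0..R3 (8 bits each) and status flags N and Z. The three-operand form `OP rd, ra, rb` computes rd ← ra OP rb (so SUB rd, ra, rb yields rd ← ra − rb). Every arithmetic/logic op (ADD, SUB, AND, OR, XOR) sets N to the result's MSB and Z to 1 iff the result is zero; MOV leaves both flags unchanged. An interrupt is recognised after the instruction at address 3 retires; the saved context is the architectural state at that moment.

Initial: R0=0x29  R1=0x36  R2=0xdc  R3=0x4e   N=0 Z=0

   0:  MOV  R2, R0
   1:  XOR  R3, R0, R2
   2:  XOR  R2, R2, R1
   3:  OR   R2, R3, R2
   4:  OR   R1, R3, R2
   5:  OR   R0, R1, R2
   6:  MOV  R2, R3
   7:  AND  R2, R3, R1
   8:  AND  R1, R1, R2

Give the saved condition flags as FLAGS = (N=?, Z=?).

after  0: R0=0x29 R1=0x36 R2=0x29 R3=0x4e  N=0 Z=0
after  1: R0=0x29 R1=0x36 R2=0x29 R3=0x00  N=0 Z=1
after  2: R0=0x29 R1=0x36 R2=0x1f R3=0x00  N=0 Z=0
after  3: R0=0x29 R1=0x36 R2=0x1f R3=0x00  N=0 Z=0
-- IRQ taken; context saved, return-PC = 4 --

FLAGS = (N=0, Z=0)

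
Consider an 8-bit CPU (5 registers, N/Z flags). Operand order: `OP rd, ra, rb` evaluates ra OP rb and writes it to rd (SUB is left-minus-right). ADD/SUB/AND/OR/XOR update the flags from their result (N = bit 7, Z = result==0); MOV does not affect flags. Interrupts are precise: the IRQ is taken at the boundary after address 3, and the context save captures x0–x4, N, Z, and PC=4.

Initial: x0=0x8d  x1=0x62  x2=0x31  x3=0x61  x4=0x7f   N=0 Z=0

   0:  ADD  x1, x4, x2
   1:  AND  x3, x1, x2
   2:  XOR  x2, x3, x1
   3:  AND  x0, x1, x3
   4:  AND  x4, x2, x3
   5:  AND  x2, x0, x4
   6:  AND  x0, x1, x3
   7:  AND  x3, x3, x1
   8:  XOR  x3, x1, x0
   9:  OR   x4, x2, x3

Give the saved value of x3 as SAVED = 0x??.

SAVED = 0x30

after  0: x0=0x8d x1=0xb0 x2=0x31 x3=0x61 x4=0x7f  N=1 Z=0
after  1: x0=0x8d x1=0xb0 x2=0x31 x3=0x30 x4=0x7f  N=0 Z=0
after  2: x0=0x8d x1=0xb0 x2=0x80 x3=0x30 x4=0x7f  N=1 Z=0
after  3: x0=0x30 x1=0xb0 x2=0x80 x3=0x30 x4=0x7f  N=0 Z=0
-- IRQ taken; context saved, return-PC = 4 --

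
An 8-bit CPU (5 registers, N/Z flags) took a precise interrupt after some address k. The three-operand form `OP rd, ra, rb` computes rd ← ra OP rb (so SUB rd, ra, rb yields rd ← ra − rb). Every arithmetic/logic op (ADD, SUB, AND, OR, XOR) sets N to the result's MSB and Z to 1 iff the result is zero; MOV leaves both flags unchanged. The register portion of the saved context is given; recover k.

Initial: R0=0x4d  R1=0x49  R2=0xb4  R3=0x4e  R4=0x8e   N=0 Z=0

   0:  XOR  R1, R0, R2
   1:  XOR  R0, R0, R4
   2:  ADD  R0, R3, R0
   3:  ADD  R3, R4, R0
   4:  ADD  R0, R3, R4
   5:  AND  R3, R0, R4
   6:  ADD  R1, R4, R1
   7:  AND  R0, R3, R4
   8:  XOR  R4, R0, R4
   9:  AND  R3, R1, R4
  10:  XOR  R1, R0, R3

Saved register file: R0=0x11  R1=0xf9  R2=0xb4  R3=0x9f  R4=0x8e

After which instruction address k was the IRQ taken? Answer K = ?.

after  0: R0=0x4d R1=0xf9 R2=0xb4 R3=0x4e R4=0x8e  N=1 Z=0
after  1: R0=0xc3 R1=0xf9 R2=0xb4 R3=0x4e R4=0x8e  N=1 Z=0
after  2: R0=0x11 R1=0xf9 R2=0xb4 R3=0x4e R4=0x8e  N=0 Z=0
after  3: R0=0x11 R1=0xf9 R2=0xb4 R3=0x9f R4=0x8e  N=1 Z=0
-- IRQ taken; context saved, return-PC = 4 --

K = 3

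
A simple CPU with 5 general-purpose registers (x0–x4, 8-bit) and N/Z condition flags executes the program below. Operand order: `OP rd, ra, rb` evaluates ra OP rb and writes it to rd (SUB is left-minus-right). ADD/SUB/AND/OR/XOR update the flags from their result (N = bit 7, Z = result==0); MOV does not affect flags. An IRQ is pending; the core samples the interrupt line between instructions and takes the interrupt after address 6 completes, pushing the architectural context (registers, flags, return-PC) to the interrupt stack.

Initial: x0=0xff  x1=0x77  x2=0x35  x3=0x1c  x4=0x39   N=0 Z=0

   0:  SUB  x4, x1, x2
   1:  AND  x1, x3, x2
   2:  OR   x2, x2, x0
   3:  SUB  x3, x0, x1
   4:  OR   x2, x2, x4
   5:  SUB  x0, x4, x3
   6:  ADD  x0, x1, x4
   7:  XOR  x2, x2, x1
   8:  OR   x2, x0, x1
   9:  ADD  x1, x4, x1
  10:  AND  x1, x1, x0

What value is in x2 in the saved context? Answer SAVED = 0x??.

after  0: x0=0xff x1=0x77 x2=0x35 x3=0x1c x4=0x42  N=0 Z=0
after  1: x0=0xff x1=0x14 x2=0x35 x3=0x1c x4=0x42  N=0 Z=0
after  2: x0=0xff x1=0x14 x2=0xff x3=0x1c x4=0x42  N=1 Z=0
after  3: x0=0xff x1=0x14 x2=0xff x3=0xeb x4=0x42  N=1 Z=0
after  4: x0=0xff x1=0x14 x2=0xff x3=0xeb x4=0x42  N=1 Z=0
after  5: x0=0x57 x1=0x14 x2=0xff x3=0xeb x4=0x42  N=0 Z=0
after  6: x0=0x56 x1=0x14 x2=0xff x3=0xeb x4=0x42  N=0 Z=0
-- IRQ taken; context saved, return-PC = 7 --

SAVED = 0xff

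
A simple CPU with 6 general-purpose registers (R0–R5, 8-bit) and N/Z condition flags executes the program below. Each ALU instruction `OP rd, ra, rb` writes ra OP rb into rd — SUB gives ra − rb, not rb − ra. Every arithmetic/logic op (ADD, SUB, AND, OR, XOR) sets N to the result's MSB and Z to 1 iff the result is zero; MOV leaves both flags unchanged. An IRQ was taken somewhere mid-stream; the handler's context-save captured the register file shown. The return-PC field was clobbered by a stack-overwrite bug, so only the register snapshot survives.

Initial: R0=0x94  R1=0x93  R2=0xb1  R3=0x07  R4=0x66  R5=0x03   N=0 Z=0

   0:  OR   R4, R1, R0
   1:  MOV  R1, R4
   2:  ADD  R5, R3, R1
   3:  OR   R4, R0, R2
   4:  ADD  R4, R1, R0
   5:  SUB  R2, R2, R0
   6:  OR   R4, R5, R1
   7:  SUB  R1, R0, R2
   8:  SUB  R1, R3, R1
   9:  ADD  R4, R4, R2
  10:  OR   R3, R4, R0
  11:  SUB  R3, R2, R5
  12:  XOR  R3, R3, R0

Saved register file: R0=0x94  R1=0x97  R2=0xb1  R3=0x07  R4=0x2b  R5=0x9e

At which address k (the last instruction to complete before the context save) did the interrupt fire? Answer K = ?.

after  0: R0=0x94 R1=0x93 R2=0xb1 R3=0x07 R4=0x97 R5=0x03  N=1 Z=0
after  1: R0=0x94 R1=0x97 R2=0xb1 R3=0x07 R4=0x97 R5=0x03  N=1 Z=0
after  2: R0=0x94 R1=0x97 R2=0xb1 R3=0x07 R4=0x97 R5=0x9e  N=1 Z=0
after  3: R0=0x94 R1=0x97 R2=0xb1 R3=0x07 R4=0xb5 R5=0x9e  N=1 Z=0
after  4: R0=0x94 R1=0x97 R2=0xb1 R3=0x07 R4=0x2b R5=0x9e  N=0 Z=0
-- IRQ taken; context saved, return-PC = 5 --

K = 4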